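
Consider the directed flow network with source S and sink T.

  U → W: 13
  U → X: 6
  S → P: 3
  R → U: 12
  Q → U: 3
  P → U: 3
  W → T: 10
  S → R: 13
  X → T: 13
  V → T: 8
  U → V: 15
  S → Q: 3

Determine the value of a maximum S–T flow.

Augment S→P→U→V→T: bottleneck 3, flow now 3.
Augment S→Q→U→V→T: bottleneck 3, flow now 6.
Augment S→R→U→V→T: bottleneck 2, flow now 8.
Augment S→R→U→W→T: bottleneck 10, flow now 18.
No augmenting path remains; maximum flow = 18.
In the residual graph, reachable from S: {S, R}.
Min-cut edges: S→P (3), S→Q (3), R→U (12); capacity 3 + 3 + 12 = 18.
This cut is saturated, so no flow can exceed 18.

18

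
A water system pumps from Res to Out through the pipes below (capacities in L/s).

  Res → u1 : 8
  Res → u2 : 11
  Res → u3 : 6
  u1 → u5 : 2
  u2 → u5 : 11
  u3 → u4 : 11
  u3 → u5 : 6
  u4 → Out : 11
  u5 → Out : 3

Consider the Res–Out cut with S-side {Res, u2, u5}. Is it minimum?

Given cut capacity: 8 + 6 + 3 = 17.
Augment Res→u1→u5→Out: bottleneck 2, flow now 2.
Augment Res→u2→u5→Out: bottleneck 1, flow now 3.
Augment Res→u3→u4→Out: bottleneck 6, flow now 9.
No augmenting path remains; maximum flow = 9.
In the residual graph, reachable from Res: {Res, u1, u2, u5}.
Min-cut edges: Res→u3 (6), u5→Out (3); capacity 6 + 3 = 9.
Cut capacity 17 exceeds the max flow 9, so it is not minimum.

No — its capacity is 17, but the minimum cut has capacity 9.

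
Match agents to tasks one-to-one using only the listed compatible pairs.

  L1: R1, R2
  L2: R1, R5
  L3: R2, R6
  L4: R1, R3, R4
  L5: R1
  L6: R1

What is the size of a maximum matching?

5

Unit-capacity flow: source→left, listed edges, right→sink; max matching = max flow.
Augmenting path L1→R1 (+1); matched 1.
Augmenting path L2→R5 (+1); matched 2.
Augmenting path L3→R2 (+1); matched 3.
Augmenting path L4→R3 (+1); matched 4.
Augmenting path L5→R1→L1→R2→L3→R6 (+1); matched 5.
No augmenting path remains; maximum matching = 5.
König certificate: {L1, L2, L3, L4, R1} is a vertex cover of size 5 (every listed pair touches it), so no matching can be larger.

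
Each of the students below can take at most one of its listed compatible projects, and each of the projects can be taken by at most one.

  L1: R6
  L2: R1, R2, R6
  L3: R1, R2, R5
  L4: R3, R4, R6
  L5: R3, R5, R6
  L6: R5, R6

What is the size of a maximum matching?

6

Unit-capacity flow: source→left, listed edges, right→sink; max matching = max flow.
Augmenting path L1→R6 (+1); matched 1.
Augmenting path L2→R1 (+1); matched 2.
Augmenting path L3→R2 (+1); matched 3.
Augmenting path L4→R3 (+1); matched 4.
Augmenting path L5→R5 (+1); matched 5.
Augmenting path L6→R5→L5→R3→L4→R4 (+1); matched 6.
No augmenting path remains; maximum matching = 6.
König certificate: {L1, L2, L3, L4, L5, L6} is a vertex cover of size 6 (every listed pair touches it), so no matching can be larger.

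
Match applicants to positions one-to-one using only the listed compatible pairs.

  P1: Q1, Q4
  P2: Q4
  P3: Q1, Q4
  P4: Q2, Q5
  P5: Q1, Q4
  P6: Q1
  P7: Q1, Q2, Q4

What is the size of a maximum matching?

Unit-capacity flow: source→left, listed edges, right→sink; max matching = max flow.
Augmenting path P1→Q1 (+1); matched 1.
Augmenting path P2→Q4 (+1); matched 2.
Augmenting path P4→Q2 (+1); matched 3.
Augmenting path P7→Q2→P4→Q5 (+1); matched 4.
No augmenting path remains; maximum matching = 4.
König certificate: {P4, P7, Q1, Q4} is a vertex cover of size 4 (every listed pair touches it), so no matching can be larger.

4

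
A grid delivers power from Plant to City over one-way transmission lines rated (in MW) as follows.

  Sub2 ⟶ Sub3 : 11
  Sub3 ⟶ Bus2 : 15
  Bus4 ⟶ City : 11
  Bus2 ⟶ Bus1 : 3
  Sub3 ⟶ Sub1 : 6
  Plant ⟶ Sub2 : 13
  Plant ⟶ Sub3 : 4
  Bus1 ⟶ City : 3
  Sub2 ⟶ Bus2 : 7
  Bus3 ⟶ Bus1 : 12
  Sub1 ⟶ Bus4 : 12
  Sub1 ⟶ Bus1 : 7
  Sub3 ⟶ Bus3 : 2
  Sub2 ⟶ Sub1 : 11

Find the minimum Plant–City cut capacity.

14

Augment Plant→Sub3→Bus3→Bus1→City: bottleneck 2, flow now 2.
Augment Plant→Sub3→Bus2→Bus1→City: bottleneck 1, flow now 3.
Augment Plant→Sub3→Sub1→Bus4→City: bottleneck 1, flow now 4.
Augment Plant→Sub2→Sub1→Bus4→City: bottleneck 10, flow now 14.
No augmenting path remains; maximum flow = 14.
By max-flow min-cut, the minimum cut capacity equals the max flow.
In the residual graph, reachable from Plant: {Plant, Sub3, Sub2, Bus3, Bus2, Sub1, Bus1, Bus4}.
Min-cut edges: Bus1→City (3), Bus4→City (11); capacity 3 + 11 = 14.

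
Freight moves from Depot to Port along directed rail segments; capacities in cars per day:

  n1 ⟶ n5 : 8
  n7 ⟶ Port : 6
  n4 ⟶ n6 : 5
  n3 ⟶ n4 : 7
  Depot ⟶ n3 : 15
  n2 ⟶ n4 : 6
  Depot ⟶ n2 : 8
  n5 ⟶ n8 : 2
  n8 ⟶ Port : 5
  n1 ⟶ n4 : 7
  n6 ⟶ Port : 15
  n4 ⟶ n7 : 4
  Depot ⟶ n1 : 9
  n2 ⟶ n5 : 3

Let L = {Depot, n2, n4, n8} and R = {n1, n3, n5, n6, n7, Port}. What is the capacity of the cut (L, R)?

41

Edges leaving {Depot, n2, n4, n8}: Depot→n1 (9), Depot→n3 (15), n2→n5 (3), n4→n6 (5), n4→n7 (4), n8→Port (5).
Cut capacity = 9 + 15 + 3 + 5 + 4 + 5 = 41.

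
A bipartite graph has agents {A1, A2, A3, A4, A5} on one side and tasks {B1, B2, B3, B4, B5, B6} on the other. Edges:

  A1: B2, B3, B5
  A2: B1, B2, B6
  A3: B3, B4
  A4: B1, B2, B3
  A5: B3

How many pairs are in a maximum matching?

Unit-capacity flow: source→left, listed edges, right→sink; max matching = max flow.
Augmenting path A1→B2 (+1); matched 1.
Augmenting path A2→B1 (+1); matched 2.
Augmenting path A3→B3 (+1); matched 3.
Augmenting path A4→B1→A2→B6 (+1); matched 4.
Augmenting path A5→B3→A3→B4 (+1); matched 5.
No augmenting path remains; maximum matching = 5.
König certificate: {A1, A2, A3, A4, A5} is a vertex cover of size 5 (every listed pair touches it), so no matching can be larger.

5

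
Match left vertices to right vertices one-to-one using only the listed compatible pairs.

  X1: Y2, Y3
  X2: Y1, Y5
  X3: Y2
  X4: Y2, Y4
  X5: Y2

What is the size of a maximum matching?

Unit-capacity flow: source→left, listed edges, right→sink; max matching = max flow.
Augmenting path X1→Y2 (+1); matched 1.
Augmenting path X2→Y1 (+1); matched 2.
Augmenting path X4→Y4 (+1); matched 3.
Augmenting path X3→Y2→X1→Y3 (+1); matched 4.
No augmenting path remains; maximum matching = 4.
König certificate: {X1, X2, X4, Y2} is a vertex cover of size 4 (every listed pair touches it), so no matching can be larger.

4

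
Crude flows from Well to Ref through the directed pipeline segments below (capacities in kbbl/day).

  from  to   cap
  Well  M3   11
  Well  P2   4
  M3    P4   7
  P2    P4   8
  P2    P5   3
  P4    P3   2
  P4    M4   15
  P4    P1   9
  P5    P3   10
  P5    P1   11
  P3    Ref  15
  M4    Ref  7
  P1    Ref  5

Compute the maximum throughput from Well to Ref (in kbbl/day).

Augment Well→M3→P4→P3→Ref: bottleneck 2, flow now 2.
Augment Well→M3→P4→M4→Ref: bottleneck 5, flow now 7.
Augment Well→P2→P4→M4→Ref: bottleneck 2, flow now 9.
Augment Well→P2→P4→P1→Ref: bottleneck 2, flow now 11.
No augmenting path remains; maximum flow = 11.
In the residual graph, reachable from Well: {Well, M3}.
Min-cut edges: Well→P2 (4), M3→P4 (7); capacity 4 + 7 = 11.
This cut is saturated, so no flow can exceed 11.

11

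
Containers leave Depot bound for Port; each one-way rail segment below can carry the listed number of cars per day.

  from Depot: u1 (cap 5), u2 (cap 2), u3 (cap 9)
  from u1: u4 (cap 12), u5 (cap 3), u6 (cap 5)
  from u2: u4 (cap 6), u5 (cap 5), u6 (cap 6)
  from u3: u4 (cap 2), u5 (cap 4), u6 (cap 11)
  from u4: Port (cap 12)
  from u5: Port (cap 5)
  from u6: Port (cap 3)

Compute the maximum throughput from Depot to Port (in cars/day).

Augment Depot→u1→u4→Port: bottleneck 5, flow now 5.
Augment Depot→u2→u4→Port: bottleneck 2, flow now 7.
Augment Depot→u3→u4→Port: bottleneck 2, flow now 9.
Augment Depot→u3→u5→Port: bottleneck 4, flow now 13.
Augment Depot→u3→u6→Port: bottleneck 3, flow now 16.
No augmenting path remains; maximum flow = 16.
In the residual graph, reachable from Depot: {Depot}.
Min-cut edges: Depot→u1 (5), Depot→u2 (2), Depot→u3 (9); capacity 5 + 2 + 9 = 16.
This cut is saturated, so no flow can exceed 16.

16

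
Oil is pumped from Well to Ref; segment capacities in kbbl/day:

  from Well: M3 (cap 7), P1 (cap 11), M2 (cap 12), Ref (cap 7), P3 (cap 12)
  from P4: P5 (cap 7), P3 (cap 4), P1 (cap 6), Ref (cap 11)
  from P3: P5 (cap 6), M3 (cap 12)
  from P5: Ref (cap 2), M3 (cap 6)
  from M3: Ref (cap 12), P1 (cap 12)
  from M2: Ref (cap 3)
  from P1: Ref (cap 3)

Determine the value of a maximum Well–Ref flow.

27

Augment Well→Ref: bottleneck 7, flow now 7.
Augment Well→M3→Ref: bottleneck 7, flow now 14.
Augment Well→M2→Ref: bottleneck 3, flow now 17.
Augment Well→P1→Ref: bottleneck 3, flow now 20.
Augment Well→P3→P5→Ref: bottleneck 2, flow now 22.
Augment Well→P3→M3→Ref: bottleneck 5, flow now 27.
No augmenting path remains; maximum flow = 27.
In the residual graph, reachable from Well: {Well, P3, P5, M3, M2, P1}.
Min-cut edges: Well→Ref (7), P5→Ref (2), M3→Ref (12), M2→Ref (3), P1→Ref (3); capacity 7 + 2 + 12 + 3 + 3 = 27.
This cut is saturated, so no flow can exceed 27.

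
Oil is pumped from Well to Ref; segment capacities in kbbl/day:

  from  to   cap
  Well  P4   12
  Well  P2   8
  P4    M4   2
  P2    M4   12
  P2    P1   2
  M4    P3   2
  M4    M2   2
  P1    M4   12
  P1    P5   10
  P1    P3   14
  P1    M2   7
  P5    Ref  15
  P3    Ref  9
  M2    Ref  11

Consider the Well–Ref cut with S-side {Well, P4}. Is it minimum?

No — its capacity is 10, but the minimum cut has capacity 6.

Given cut capacity: 8 + 2 = 10.
Augment Well→P4→M4→P3→Ref: bottleneck 2, flow now 2.
Augment Well→P2→M4→M2→Ref: bottleneck 2, flow now 4.
Augment Well→P2→P1→P5→Ref: bottleneck 2, flow now 6.
No augmenting path remains; maximum flow = 6.
In the residual graph, reachable from Well: {Well, P4, P2, M4}.
Min-cut edges: P2→P1 (2), M4→P3 (2), M4→M2 (2); capacity 2 + 2 + 2 = 6.
Cut capacity 10 exceeds the max flow 6, so it is not minimum.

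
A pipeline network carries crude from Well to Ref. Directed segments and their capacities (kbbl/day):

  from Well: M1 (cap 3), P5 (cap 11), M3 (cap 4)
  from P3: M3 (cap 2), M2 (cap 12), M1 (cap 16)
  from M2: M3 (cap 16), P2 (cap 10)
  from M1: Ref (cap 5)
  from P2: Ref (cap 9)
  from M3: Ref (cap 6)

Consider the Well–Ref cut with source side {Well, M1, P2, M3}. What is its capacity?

Edges leaving {Well, M1, P2, M3}: Well→P5 (11), M1→Ref (5), P2→Ref (9), M3→Ref (6).
Cut capacity = 11 + 5 + 9 + 6 = 31.

31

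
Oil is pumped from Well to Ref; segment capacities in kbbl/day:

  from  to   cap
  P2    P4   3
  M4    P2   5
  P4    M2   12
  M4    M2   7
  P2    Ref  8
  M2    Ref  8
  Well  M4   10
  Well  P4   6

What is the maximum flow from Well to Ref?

Augment Well→M4→P2→Ref: bottleneck 5, flow now 5.
Augment Well→M4→M2→Ref: bottleneck 5, flow now 10.
Augment Well→P4→M2→Ref: bottleneck 3, flow now 13.
No augmenting path remains; maximum flow = 13.
In the residual graph, reachable from Well: {Well, M4, P4, M2}.
Min-cut edges: M4→P2 (5), M2→Ref (8); capacity 5 + 8 = 13.
This cut is saturated, so no flow can exceed 13.

13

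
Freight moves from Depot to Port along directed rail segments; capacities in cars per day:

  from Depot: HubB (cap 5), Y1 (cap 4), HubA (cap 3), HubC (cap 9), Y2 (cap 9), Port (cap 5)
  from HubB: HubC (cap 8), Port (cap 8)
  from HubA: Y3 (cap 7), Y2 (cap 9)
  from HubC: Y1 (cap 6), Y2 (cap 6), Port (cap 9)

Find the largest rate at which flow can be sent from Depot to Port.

19

Augment Depot→Port: bottleneck 5, flow now 5.
Augment Depot→HubB→Port: bottleneck 5, flow now 10.
Augment Depot→HubC→Port: bottleneck 9, flow now 19.
No augmenting path remains; maximum flow = 19.
In the residual graph, reachable from Depot: {Depot, Y1, HubA, Y3, Y2}.
Min-cut edges: Depot→HubB (5), Depot→HubC (9), Depot→Port (5); capacity 5 + 9 + 5 = 19.
This cut is saturated, so no flow can exceed 19.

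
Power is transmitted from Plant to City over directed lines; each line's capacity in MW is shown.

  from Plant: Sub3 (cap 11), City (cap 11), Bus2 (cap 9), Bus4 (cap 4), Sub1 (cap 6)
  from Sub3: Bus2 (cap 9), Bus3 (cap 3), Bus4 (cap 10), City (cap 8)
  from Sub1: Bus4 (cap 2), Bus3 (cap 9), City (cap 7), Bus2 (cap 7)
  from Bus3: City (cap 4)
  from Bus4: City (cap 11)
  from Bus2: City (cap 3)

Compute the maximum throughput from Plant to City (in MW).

35

Augment Plant→City: bottleneck 11, flow now 11.
Augment Plant→Sub3→City: bottleneck 8, flow now 19.
Augment Plant→Sub1→City: bottleneck 6, flow now 25.
Augment Plant→Bus4→City: bottleneck 4, flow now 29.
Augment Plant→Bus2→City: bottleneck 3, flow now 32.
Augment Plant→Sub3→Bus3→City: bottleneck 3, flow now 35.
No augmenting path remains; maximum flow = 35.
In the residual graph, reachable from Plant: {Plant, Bus2}.
Min-cut edges: Plant→Sub3 (11), Plant→Sub1 (6), Plant→Bus4 (4), Plant→City (11), Bus2→City (3); capacity 11 + 6 + 4 + 11 + 3 = 35.
This cut is saturated, so no flow can exceed 35.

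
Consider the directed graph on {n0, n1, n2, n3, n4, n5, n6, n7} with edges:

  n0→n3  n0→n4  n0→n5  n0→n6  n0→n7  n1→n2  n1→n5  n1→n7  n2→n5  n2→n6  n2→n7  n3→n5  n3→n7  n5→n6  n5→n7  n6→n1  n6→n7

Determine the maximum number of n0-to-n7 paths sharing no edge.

Assign every edge capacity 1; by Menger, the answer equals the max flow.
Path n0→n7 (+1); total 1.
Path n0→n3→n7 (+1); total 2.
Path n0→n5→n7 (+1); total 3.
Path n0→n6→n7 (+1); total 4.
No residual n0→n7 path; max flow = 4.
Certifying cut of size 4: {n0→n3, n0→n5, n0→n6, n0→n7}.

4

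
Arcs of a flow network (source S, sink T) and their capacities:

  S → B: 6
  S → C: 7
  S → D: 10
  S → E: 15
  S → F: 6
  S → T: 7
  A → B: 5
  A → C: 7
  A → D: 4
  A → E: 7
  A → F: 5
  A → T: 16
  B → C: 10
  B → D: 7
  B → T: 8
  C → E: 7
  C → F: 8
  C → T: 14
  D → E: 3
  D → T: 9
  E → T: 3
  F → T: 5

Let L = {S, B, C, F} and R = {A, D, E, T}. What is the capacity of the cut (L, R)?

Edges leaving {S, B, C, F}: S→D (10), S→E (15), S→T (7), B→D (7), B→T (8), C→E (7), C→T (14), F→T (5).
Cut capacity = 10 + 15 + 7 + 7 + 8 + 7 + 14 + 5 = 73.

73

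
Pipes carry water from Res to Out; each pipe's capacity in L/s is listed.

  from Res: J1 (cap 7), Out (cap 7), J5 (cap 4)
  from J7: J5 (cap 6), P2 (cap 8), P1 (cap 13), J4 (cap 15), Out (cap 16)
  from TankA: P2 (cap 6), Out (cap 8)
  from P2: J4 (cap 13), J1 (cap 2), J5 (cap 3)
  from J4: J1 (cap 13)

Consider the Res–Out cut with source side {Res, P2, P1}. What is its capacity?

36

Edges leaving {Res, P2, P1}: Res→J5 (4), Res→J1 (7), Res→Out (7), P2→J4 (13), P2→J5 (3), P2→J1 (2).
Cut capacity = 4 + 7 + 7 + 13 + 3 + 2 = 36.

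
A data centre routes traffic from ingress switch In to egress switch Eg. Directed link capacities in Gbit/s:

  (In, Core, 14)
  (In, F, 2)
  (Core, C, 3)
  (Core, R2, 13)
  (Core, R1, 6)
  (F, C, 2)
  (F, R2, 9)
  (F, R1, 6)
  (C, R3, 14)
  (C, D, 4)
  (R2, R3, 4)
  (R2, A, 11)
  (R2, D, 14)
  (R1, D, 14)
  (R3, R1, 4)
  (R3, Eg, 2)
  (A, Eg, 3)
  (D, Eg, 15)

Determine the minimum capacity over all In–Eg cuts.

Augment In→Core→C→R3→Eg: bottleneck 2, flow now 2.
Augment In→Core→C→D→Eg: bottleneck 1, flow now 3.
Augment In→Core→R2→A→Eg: bottleneck 3, flow now 6.
Augment In→Core→R2→D→Eg: bottleneck 8, flow now 14.
Augment In→F→C→D→Eg: bottleneck 2, flow now 16.
No augmenting path remains; maximum flow = 16.
By max-flow min-cut, the minimum cut capacity equals the max flow.
In the residual graph, reachable from In: {In}.
Min-cut edges: In→Core (14), In→F (2); capacity 14 + 2 = 16.

16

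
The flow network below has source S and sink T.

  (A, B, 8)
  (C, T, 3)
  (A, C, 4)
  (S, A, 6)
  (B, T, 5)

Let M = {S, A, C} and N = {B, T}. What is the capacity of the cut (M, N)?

Edges leaving {S, A, C}: A→B (8), C→T (3).
Cut capacity = 8 + 3 = 11.

11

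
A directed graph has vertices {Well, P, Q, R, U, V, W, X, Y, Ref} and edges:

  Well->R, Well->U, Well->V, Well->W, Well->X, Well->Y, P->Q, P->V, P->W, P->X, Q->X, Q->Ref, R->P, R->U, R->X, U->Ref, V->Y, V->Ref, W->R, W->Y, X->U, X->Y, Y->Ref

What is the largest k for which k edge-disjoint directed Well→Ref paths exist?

4

Assign every edge capacity 1; by Menger, the answer equals the max flow.
Path Well→U→Ref (+1); total 1.
Path Well→V→Ref (+1); total 2.
Path Well→Y→Ref (+1); total 3.
Path Well→R→P→Q→Ref (+1); total 4.
No residual Well→Ref path; max flow = 4.
Certifying cut of size 4: {R→P, U→Ref, Well→V, Y→Ref}.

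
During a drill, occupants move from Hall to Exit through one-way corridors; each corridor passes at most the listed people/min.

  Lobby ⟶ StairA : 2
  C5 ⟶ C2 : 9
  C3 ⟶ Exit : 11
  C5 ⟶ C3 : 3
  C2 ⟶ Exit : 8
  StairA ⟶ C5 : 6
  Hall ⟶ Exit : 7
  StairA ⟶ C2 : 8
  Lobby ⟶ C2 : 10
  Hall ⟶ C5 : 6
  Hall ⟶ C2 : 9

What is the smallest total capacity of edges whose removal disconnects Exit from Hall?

18

Augment Hall→Exit: bottleneck 7, flow now 7.
Augment Hall→C2→Exit: bottleneck 8, flow now 15.
Augment Hall→C5→C3→Exit: bottleneck 3, flow now 18.
No augmenting path remains; maximum flow = 18.
By max-flow min-cut, the minimum cut capacity equals the max flow.
In the residual graph, reachable from Hall: {Hall, C5, C2}.
Min-cut edges: Hall→Exit (7), C5→C3 (3), C2→Exit (8); capacity 7 + 3 + 8 = 18.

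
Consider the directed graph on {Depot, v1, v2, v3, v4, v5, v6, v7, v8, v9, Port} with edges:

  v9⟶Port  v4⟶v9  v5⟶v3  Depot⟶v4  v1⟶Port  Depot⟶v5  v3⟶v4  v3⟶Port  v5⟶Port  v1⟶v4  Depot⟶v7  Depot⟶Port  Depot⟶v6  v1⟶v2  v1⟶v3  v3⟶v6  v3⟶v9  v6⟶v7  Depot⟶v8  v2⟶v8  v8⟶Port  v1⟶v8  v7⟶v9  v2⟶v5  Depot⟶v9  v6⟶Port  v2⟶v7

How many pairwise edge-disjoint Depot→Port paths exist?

5

Assign every edge capacity 1; by Menger, the answer equals the max flow.
Path Depot→Port (+1); total 1.
Path Depot→v5→Port (+1); total 2.
Path Depot→v6→Port (+1); total 3.
Path Depot→v8→Port (+1); total 4.
Path Depot→v9→Port (+1); total 5.
No residual Depot→Port path; max flow = 5.
Certifying cut of size 5: {Depot→Port, Depot→v5, Depot→v6, Depot→v8, v9→Port}.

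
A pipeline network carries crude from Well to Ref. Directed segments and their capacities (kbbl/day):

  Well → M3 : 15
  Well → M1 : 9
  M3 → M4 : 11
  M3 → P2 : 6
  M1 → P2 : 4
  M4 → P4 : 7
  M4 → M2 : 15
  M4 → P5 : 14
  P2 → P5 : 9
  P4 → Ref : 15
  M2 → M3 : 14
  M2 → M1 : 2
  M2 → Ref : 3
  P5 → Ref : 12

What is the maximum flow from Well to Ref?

19

Augment Well→M3→M4→P4→Ref: bottleneck 7, flow now 7.
Augment Well→M3→M4→M2→Ref: bottleneck 3, flow now 10.
Augment Well→M3→M4→P5→Ref: bottleneck 1, flow now 11.
Augment Well→M3→P2→P5→Ref: bottleneck 4, flow now 15.
Augment Well→M1→P2→P5→Ref: bottleneck 4, flow now 19.
No augmenting path remains; maximum flow = 19.
In the residual graph, reachable from Well: {Well, M1}.
Min-cut edges: Well→M3 (15), M1→P2 (4); capacity 15 + 4 = 19.
This cut is saturated, so no flow can exceed 19.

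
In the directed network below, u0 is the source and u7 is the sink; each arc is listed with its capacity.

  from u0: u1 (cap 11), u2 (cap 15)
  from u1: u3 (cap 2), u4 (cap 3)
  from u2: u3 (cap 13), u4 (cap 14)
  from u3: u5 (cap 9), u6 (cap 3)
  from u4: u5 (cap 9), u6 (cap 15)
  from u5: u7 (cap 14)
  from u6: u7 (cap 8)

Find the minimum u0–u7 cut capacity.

Augment u0→u1→u3→u5→u7: bottleneck 2, flow now 2.
Augment u0→u1→u4→u5→u7: bottleneck 3, flow now 5.
Augment u0→u2→u3→u5→u7: bottleneck 7, flow now 12.
Augment u0→u2→u3→u6→u7: bottleneck 3, flow now 15.
Augment u0→u2→u4→u5→u7: bottleneck 2, flow now 17.
Augment u0→u2→u4→u6→u7: bottleneck 3, flow now 20.
No augmenting path remains; maximum flow = 20.
By max-flow min-cut, the minimum cut capacity equals the max flow.
In the residual graph, reachable from u0: {u0, u1}.
Min-cut edges: u0→u2 (15), u1→u3 (2), u1→u4 (3); capacity 15 + 2 + 3 = 20.

20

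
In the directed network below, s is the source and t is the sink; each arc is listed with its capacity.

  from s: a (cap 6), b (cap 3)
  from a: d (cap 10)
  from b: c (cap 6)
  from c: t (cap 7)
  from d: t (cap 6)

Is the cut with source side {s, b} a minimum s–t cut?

No — its capacity is 12, but the minimum cut has capacity 9.

Given cut capacity: 6 + 6 = 12.
Augment s→a→d→t: bottleneck 6, flow now 6.
Augment s→b→c→t: bottleneck 3, flow now 9.
No augmenting path remains; maximum flow = 9.
In the residual graph, reachable from s: {s}.
Min-cut edges: s→a (6), s→b (3); capacity 6 + 3 = 9.
Cut capacity 12 exceeds the max flow 9, so it is not minimum.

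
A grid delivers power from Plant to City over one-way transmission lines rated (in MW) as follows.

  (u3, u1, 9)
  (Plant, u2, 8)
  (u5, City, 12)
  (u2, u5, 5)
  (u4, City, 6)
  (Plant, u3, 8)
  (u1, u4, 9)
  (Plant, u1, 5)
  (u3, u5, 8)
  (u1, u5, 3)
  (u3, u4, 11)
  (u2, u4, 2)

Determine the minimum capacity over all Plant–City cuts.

Augment Plant→u1→u4→City: bottleneck 5, flow now 5.
Augment Plant→u2→u4→City: bottleneck 1, flow now 6.
Augment Plant→u2→u5→City: bottleneck 5, flow now 11.
Augment Plant→u3→u5→City: bottleneck 7, flow now 18.
No augmenting path remains; maximum flow = 18.
By max-flow min-cut, the minimum cut capacity equals the max flow.
In the residual graph, reachable from Plant: {Plant, u1, u2, u3, u4, u5}.
Min-cut edges: u4→City (6), u5→City (12); capacity 6 + 12 = 18.

18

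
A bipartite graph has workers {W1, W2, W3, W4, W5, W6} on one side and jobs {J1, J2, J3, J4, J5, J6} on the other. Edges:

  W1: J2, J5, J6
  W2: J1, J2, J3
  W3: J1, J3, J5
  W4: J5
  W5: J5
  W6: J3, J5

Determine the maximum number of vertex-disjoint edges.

5

Unit-capacity flow: source→left, listed edges, right→sink; max matching = max flow.
Augmenting path W1→J2 (+1); matched 1.
Augmenting path W2→J1 (+1); matched 2.
Augmenting path W3→J3 (+1); matched 3.
Augmenting path W4→J5 (+1); matched 4.
Augmenting path W6→J3→W3→J1→W2→J2→W1→J6 (+1); matched 5.
No augmenting path remains; maximum matching = 5.
König certificate: {W1, W2, W3, W6, J5} is a vertex cover of size 5 (every listed pair touches it), so no matching can be larger.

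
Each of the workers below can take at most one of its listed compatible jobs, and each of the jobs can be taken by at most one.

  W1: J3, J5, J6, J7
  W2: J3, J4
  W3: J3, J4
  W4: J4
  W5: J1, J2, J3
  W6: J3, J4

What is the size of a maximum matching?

Unit-capacity flow: source→left, listed edges, right→sink; max matching = max flow.
Augmenting path W1→J3 (+1); matched 1.
Augmenting path W2→J4 (+1); matched 2.
Augmenting path W5→J1 (+1); matched 3.
Augmenting path W3→J3→W1→J5 (+1); matched 4.
No augmenting path remains; maximum matching = 4.
König certificate: {W1, W5, J3, J4} is a vertex cover of size 4 (every listed pair touches it), so no matching can be larger.

4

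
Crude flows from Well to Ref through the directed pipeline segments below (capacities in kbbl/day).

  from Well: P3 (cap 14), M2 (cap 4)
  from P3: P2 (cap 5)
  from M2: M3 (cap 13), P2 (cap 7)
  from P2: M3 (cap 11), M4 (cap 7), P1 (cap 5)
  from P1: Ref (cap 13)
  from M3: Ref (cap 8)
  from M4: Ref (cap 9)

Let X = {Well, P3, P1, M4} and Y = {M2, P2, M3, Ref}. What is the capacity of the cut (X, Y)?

31

Edges leaving {Well, P3, P1, M4}: Well→M2 (4), P3→P2 (5), P1→Ref (13), M4→Ref (9).
Cut capacity = 4 + 5 + 13 + 9 = 31.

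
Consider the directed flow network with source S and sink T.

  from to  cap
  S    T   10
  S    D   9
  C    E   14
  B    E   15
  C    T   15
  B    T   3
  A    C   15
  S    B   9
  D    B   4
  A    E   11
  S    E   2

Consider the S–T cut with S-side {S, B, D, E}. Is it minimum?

Given cut capacity: 10 + 3 = 13.
Augment S→T: bottleneck 10, flow now 10.
Augment S→B→T: bottleneck 3, flow now 13.
No augmenting path remains; maximum flow = 13.
Cut capacity 13 equals the max flow, so it is a minimum cut.

Yes — it is a minimum cut (capacity 13).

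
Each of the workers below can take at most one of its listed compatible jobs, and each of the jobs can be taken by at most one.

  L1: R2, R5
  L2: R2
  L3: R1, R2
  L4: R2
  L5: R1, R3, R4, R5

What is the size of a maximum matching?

Unit-capacity flow: source→left, listed edges, right→sink; max matching = max flow.
Augmenting path L1→R2 (+1); matched 1.
Augmenting path L3→R1 (+1); matched 2.
Augmenting path L5→R3 (+1); matched 3.
Augmenting path L2→R2→L1→R5 (+1); matched 4.
No augmenting path remains; maximum matching = 4.
König certificate: {L1, L3, L5, R2} is a vertex cover of size 4 (every listed pair touches it), so no matching can be larger.

4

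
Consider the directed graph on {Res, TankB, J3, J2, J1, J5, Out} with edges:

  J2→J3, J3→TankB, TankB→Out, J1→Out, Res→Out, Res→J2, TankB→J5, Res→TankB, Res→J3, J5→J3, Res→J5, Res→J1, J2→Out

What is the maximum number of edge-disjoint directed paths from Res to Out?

Assign every edge capacity 1; by Menger, the answer equals the max flow.
Path Res→Out (+1); total 1.
Path Res→TankB→Out (+1); total 2.
Path Res→J2→Out (+1); total 3.
Path Res→J1→Out (+1); total 4.
No residual Res→Out path; max flow = 4.
Certifying cut of size 4: {Res→J1, Res→J2, Res→Out, TankB→Out}.

4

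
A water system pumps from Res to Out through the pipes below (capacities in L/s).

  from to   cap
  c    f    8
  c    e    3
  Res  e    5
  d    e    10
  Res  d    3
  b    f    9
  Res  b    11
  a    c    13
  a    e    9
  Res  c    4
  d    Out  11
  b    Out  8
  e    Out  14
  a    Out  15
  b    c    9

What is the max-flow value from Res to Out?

19

Augment Res→b→Out: bottleneck 8, flow now 8.
Augment Res→d→Out: bottleneck 3, flow now 11.
Augment Res→e→Out: bottleneck 5, flow now 16.
Augment Res→c→e→Out: bottleneck 3, flow now 19.
No augmenting path remains; maximum flow = 19.
In the residual graph, reachable from Res: {Res, b, c, f}.
Min-cut edges: Res→d (3), Res→e (5), b→Out (8), c→e (3); capacity 3 + 5 + 8 + 3 = 19.
This cut is saturated, so no flow can exceed 19.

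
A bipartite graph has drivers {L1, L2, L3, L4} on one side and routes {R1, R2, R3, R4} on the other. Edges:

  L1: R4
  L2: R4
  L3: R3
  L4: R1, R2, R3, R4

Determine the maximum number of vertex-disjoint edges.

3

Unit-capacity flow: source→left, listed edges, right→sink; max matching = max flow.
Augmenting path L1→R4 (+1); matched 1.
Augmenting path L3→R3 (+1); matched 2.
Augmenting path L4→R1 (+1); matched 3.
No augmenting path remains; maximum matching = 3.
König certificate: {L3, L4, R4} is a vertex cover of size 3 (every listed pair touches it), so no matching can be larger.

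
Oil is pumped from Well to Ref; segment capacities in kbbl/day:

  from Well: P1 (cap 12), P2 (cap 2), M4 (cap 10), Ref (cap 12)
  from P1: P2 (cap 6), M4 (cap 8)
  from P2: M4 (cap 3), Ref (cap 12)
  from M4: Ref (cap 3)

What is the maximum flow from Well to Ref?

23

Augment Well→Ref: bottleneck 12, flow now 12.
Augment Well→P2→Ref: bottleneck 2, flow now 14.
Augment Well→M4→Ref: bottleneck 3, flow now 17.
Augment Well→P1→P2→Ref: bottleneck 6, flow now 23.
No augmenting path remains; maximum flow = 23.
In the residual graph, reachable from Well: {Well, P1, M4}.
Min-cut edges: Well→P2 (2), Well→Ref (12), P1→P2 (6), M4→Ref (3); capacity 2 + 12 + 6 + 3 = 23.
This cut is saturated, so no flow can exceed 23.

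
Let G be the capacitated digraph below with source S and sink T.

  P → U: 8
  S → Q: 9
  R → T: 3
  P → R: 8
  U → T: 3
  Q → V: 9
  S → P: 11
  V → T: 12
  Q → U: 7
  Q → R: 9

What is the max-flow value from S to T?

15

Augment S→P→R→T: bottleneck 3, flow now 3.
Augment S→P→U→T: bottleneck 3, flow now 6.
Augment S→Q→V→T: bottleneck 9, flow now 15.
No augmenting path remains; maximum flow = 15.
In the residual graph, reachable from S: {S, P, R, U}.
Min-cut edges: S→Q (9), R→T (3), U→T (3); capacity 9 + 3 + 3 = 15.
This cut is saturated, so no flow can exceed 15.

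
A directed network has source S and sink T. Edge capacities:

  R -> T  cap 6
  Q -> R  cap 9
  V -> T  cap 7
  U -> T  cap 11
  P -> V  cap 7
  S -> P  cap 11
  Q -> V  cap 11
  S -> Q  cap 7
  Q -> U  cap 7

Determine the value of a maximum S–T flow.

14

Augment S→P→V→T: bottleneck 7, flow now 7.
Augment S→Q→R→T: bottleneck 6, flow now 13.
Augment S→Q→U→T: bottleneck 1, flow now 14.
No augmenting path remains; maximum flow = 14.
In the residual graph, reachable from S: {S, P}.
Min-cut edges: S→Q (7), P→V (7); capacity 7 + 7 = 14.
This cut is saturated, so no flow can exceed 14.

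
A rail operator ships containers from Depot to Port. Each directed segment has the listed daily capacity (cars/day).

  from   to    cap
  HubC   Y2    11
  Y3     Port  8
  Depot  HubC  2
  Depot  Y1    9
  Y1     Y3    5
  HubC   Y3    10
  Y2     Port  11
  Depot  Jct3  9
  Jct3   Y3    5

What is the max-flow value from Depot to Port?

10

Augment Depot→Jct3→Y3→Port: bottleneck 5, flow now 5.
Augment Depot→Y1→Y3→Port: bottleneck 3, flow now 8.
Augment Depot→HubC→Y2→Port: bottleneck 2, flow now 10.
No augmenting path remains; maximum flow = 10.
In the residual graph, reachable from Depot: {Depot, Jct3, Y1, Y3}.
Min-cut edges: Depot→HubC (2), Y3→Port (8); capacity 2 + 8 = 10.
This cut is saturated, so no flow can exceed 10.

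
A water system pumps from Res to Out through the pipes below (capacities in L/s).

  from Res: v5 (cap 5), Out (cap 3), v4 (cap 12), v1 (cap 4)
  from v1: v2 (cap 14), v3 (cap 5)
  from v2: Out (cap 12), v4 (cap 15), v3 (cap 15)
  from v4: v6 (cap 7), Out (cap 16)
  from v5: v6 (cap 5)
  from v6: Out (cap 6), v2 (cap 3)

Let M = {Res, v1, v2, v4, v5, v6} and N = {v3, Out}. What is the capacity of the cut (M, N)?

Edges leaving {Res, v1, v2, v4, v5, v6}: Res→Out (3), v1→v3 (5), v2→v3 (15), v2→Out (12), v4→Out (16), v6→Out (6).
Cut capacity = 3 + 5 + 15 + 12 + 16 + 6 = 57.

57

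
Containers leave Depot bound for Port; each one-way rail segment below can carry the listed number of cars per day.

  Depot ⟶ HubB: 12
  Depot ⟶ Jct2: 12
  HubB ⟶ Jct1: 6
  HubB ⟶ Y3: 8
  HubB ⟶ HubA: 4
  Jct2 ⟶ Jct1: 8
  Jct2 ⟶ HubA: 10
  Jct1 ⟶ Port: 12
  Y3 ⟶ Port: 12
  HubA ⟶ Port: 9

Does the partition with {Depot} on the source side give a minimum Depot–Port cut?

Yes — it is a minimum cut (capacity 24).

Given cut capacity: 12 + 12 = 24.
Augment Depot→HubB→Jct1→Port: bottleneck 6, flow now 6.
Augment Depot→HubB→Y3→Port: bottleneck 6, flow now 12.
Augment Depot→Jct2→Jct1→Port: bottleneck 6, flow now 18.
Augment Depot→Jct2→HubA→Port: bottleneck 6, flow now 24.
No augmenting path remains; maximum flow = 24.
Cut capacity 24 equals the max flow, so it is a minimum cut.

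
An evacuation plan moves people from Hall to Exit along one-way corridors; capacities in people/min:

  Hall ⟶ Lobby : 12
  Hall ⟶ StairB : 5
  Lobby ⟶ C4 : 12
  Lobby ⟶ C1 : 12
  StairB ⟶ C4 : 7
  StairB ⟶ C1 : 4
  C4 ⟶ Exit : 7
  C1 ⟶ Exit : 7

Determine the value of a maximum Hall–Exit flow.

14

Augment Hall→Lobby→C4→Exit: bottleneck 7, flow now 7.
Augment Hall→Lobby→C1→Exit: bottleneck 5, flow now 12.
Augment Hall→StairB→C1→Exit: bottleneck 2, flow now 14.
No augmenting path remains; maximum flow = 14.
In the residual graph, reachable from Hall: {Hall, Lobby, StairB, C4, C1}.
Min-cut edges: C4→Exit (7), C1→Exit (7); capacity 7 + 7 = 14.
This cut is saturated, so no flow can exceed 14.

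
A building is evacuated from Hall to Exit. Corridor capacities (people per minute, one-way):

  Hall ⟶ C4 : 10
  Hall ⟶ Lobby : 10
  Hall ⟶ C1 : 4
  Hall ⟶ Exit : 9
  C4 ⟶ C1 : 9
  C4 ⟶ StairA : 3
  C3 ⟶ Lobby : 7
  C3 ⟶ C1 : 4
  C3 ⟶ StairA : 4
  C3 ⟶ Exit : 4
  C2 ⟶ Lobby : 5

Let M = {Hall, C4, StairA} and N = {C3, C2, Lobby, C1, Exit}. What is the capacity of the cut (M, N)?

Edges leaving {Hall, C4, StairA}: Hall→Lobby (10), Hall→C1 (4), Hall→Exit (9), C4→C1 (9).
Cut capacity = 10 + 4 + 9 + 9 = 32.

32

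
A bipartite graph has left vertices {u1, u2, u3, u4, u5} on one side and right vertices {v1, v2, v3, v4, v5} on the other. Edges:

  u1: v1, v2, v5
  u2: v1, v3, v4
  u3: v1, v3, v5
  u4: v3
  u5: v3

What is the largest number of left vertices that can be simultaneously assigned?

4

Unit-capacity flow: source→left, listed edges, right→sink; max matching = max flow.
Augmenting path u1→v1 (+1); matched 1.
Augmenting path u2→v3 (+1); matched 2.
Augmenting path u3→v5 (+1); matched 3.
Augmenting path u4→v3→u2→v4 (+1); matched 4.
No augmenting path remains; maximum matching = 4.
König certificate: {u1, u2, u3, v3} is a vertex cover of size 4 (every listed pair touches it), so no matching can be larger.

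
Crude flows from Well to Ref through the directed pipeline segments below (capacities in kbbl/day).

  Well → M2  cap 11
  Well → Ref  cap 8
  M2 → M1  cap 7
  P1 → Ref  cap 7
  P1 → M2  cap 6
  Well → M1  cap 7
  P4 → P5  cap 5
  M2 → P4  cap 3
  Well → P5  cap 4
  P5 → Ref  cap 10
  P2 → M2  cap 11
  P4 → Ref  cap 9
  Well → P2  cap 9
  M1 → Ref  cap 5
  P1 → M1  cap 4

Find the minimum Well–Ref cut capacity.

Augment Well→Ref: bottleneck 8, flow now 8.
Augment Well→P5→Ref: bottleneck 4, flow now 12.
Augment Well→M1→Ref: bottleneck 5, flow now 17.
Augment Well→M2→P4→Ref: bottleneck 3, flow now 20.
No augmenting path remains; maximum flow = 20.
By max-flow min-cut, the minimum cut capacity equals the max flow.
In the residual graph, reachable from Well: {Well, P2, M2, M1}.
Min-cut edges: Well→P5 (4), Well→Ref (8), M2→P4 (3), M1→Ref (5); capacity 4 + 8 + 3 + 5 = 20.

20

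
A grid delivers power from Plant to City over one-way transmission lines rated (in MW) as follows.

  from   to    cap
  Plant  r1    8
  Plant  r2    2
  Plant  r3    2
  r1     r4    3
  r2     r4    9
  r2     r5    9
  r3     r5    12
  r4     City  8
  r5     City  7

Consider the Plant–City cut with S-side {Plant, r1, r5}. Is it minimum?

Given cut capacity: 2 + 2 + 3 + 7 = 14.
Augment Plant→r1→r4→City: bottleneck 3, flow now 3.
Augment Plant→r2→r4→City: bottleneck 2, flow now 5.
Augment Plant→r3→r5→City: bottleneck 2, flow now 7.
No augmenting path remains; maximum flow = 7.
In the residual graph, reachable from Plant: {Plant, r1}.
Min-cut edges: Plant→r2 (2), Plant→r3 (2), r1→r4 (3); capacity 2 + 2 + 3 = 7.
Cut capacity 14 exceeds the max flow 7, so it is not minimum.

No — its capacity is 14, but the minimum cut has capacity 7.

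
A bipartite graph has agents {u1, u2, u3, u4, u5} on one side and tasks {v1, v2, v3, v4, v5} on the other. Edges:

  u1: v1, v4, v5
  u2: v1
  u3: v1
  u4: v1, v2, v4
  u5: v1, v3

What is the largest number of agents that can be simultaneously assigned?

Unit-capacity flow: source→left, listed edges, right→sink; max matching = max flow.
Augmenting path u1→v1 (+1); matched 1.
Augmenting path u4→v2 (+1); matched 2.
Augmenting path u5→v3 (+1); matched 3.
Augmenting path u2→v1→u1→v4 (+1); matched 4.
No augmenting path remains; maximum matching = 4.
König certificate: {u1, u4, u5, v1} is a vertex cover of size 4 (every listed pair touches it), so no matching can be larger.

4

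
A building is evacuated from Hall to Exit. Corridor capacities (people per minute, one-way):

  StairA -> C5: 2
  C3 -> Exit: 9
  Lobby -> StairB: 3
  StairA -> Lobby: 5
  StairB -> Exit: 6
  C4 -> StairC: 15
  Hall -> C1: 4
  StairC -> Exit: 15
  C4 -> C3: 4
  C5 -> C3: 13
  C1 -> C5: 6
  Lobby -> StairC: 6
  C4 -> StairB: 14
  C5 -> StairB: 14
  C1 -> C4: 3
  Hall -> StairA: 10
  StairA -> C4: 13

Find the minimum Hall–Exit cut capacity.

14

Augment Hall→C1→C4→StairB→Exit: bottleneck 3, flow now 3.
Augment Hall→C1→C5→StairB→Exit: bottleneck 1, flow now 4.
Augment Hall→StairA→Lobby→StairB→Exit: bottleneck 2, flow now 6.
Augment Hall→StairA→Lobby→StairC→Exit: bottleneck 3, flow now 9.
Augment Hall→StairA→C4→StairC→Exit: bottleneck 5, flow now 14.
No augmenting path remains; maximum flow = 14.
By max-flow min-cut, the minimum cut capacity equals the max flow.
In the residual graph, reachable from Hall: {Hall}.
Min-cut edges: Hall→C1 (4), Hall→StairA (10); capacity 4 + 10 = 14.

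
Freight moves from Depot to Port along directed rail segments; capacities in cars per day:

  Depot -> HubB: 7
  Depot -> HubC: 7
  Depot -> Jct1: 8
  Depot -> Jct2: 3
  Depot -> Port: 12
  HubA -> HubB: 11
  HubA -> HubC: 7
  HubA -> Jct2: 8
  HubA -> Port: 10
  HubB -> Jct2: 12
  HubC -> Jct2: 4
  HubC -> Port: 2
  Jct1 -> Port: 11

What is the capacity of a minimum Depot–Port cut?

Augment Depot→Port: bottleneck 12, flow now 12.
Augment Depot→HubC→Port: bottleneck 2, flow now 14.
Augment Depot→Jct1→Port: bottleneck 8, flow now 22.
No augmenting path remains; maximum flow = 22.
By max-flow min-cut, the minimum cut capacity equals the max flow.
In the residual graph, reachable from Depot: {Depot, HubB, HubC, Jct2}.
Min-cut edges: Depot→Jct1 (8), Depot→Port (12), HubC→Port (2); capacity 8 + 12 + 2 = 22.

22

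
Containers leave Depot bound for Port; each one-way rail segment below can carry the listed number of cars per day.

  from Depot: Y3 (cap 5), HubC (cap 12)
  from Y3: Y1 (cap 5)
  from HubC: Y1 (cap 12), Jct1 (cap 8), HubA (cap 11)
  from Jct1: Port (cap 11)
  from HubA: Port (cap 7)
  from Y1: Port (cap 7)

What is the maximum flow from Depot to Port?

Augment Depot→Y3→Y1→Port: bottleneck 5, flow now 5.
Augment Depot→HubC→Jct1→Port: bottleneck 8, flow now 13.
Augment Depot→HubC→HubA→Port: bottleneck 4, flow now 17.
No augmenting path remains; maximum flow = 17.
In the residual graph, reachable from Depot: {Depot}.
Min-cut edges: Depot→Y3 (5), Depot→HubC (12); capacity 5 + 12 = 17.
This cut is saturated, so no flow can exceed 17.

17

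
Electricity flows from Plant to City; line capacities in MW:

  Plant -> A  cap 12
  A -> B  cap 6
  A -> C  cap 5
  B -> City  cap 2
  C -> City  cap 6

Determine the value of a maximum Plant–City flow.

7

Augment Plant→A→B→City: bottleneck 2, flow now 2.
Augment Plant→A→C→City: bottleneck 5, flow now 7.
No augmenting path remains; maximum flow = 7.
In the residual graph, reachable from Plant: {Plant, A, B}.
Min-cut edges: A→C (5), B→City (2); capacity 5 + 2 = 7.
This cut is saturated, so no flow can exceed 7.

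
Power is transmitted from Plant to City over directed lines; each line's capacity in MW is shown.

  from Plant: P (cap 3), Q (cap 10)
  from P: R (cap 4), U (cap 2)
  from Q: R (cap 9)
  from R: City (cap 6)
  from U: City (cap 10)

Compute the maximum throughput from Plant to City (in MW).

Augment Plant→P→R→City: bottleneck 3, flow now 3.
Augment Plant→Q→R→City: bottleneck 3, flow now 6.
Augment Plant→Q→R→P→U→City: bottleneck 2, flow now 8. (uses reverse residual edge)
No augmenting path remains; maximum flow = 8.
In the residual graph, reachable from Plant: {Plant, P, Q, R}.
Min-cut edges: P→U (2), R→City (6); capacity 2 + 6 = 8.
This cut is saturated, so no flow can exceed 8.

8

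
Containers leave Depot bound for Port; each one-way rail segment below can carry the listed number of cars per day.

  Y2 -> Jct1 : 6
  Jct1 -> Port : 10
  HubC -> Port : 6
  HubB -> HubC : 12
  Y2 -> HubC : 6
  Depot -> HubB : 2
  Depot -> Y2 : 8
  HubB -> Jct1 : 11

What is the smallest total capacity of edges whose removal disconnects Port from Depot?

Augment Depot→Y2→HubC→Port: bottleneck 6, flow now 6.
Augment Depot→Y2→Jct1→Port: bottleneck 2, flow now 8.
Augment Depot→HubB→Jct1→Port: bottleneck 2, flow now 10.
No augmenting path remains; maximum flow = 10.
By max-flow min-cut, the minimum cut capacity equals the max flow.
In the residual graph, reachable from Depot: {Depot}.
Min-cut edges: Depot→Y2 (8), Depot→HubB (2); capacity 8 + 2 = 10.

10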